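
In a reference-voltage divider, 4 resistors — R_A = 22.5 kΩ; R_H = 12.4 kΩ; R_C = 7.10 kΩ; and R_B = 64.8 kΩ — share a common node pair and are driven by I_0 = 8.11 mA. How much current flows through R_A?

I ≈ 1.28 mA

ΣG = 1/22.5 + 1/12.4 + 1/7.10 + 1/64.8 = 0.2814.
Current divider: I(R_A) = I_0 · G_k/ΣG = 8.11 × (0.04444/0.2814) = 8.11 × 0.1580 = 1.281 mA.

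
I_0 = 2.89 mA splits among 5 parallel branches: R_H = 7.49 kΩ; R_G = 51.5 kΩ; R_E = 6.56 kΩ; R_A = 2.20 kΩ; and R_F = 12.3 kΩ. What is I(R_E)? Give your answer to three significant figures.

I ≈ 0.524 mA

ΣG = 1/7.49 + 1/51.5 + 1/6.56 + 1/2.20 + 1/12.3 = 0.8412.
R_E takes the fraction G_k/ΣG = 0.1524/0.8412 = 0.1812, so I = 2.89 × 0.1812 = 0.5237 mA.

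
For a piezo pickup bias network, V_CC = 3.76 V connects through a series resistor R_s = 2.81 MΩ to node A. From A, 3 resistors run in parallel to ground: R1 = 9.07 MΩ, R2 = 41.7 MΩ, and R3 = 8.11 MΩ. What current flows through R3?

I ≈ 0.269 µA

Parallel bank: R_p = 1/(1/9.07 + 1/41.7 + 1/8.11) = 3.883 MΩ.
V_A by voltage divider: V_A = 3.76 × 3.883/(2.81 + 3.883) = 2.181 V.
Branch current I = V_A/R3 = 2.181/8.11 = 0.2690 µA.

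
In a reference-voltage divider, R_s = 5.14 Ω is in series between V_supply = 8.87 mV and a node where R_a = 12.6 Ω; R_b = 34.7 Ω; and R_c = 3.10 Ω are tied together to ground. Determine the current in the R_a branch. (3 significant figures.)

Equivalent of the parallel group: R_p = 2.321 Ω.
V_A by voltage divider: V_A = 8.87 × 2.321/(5.14 + 2.321) = 2.760 mV.
I(R_a) = V_A / R_a = 2.760/12.6 = 0.2190 mA.

I ≈ 0.219 mA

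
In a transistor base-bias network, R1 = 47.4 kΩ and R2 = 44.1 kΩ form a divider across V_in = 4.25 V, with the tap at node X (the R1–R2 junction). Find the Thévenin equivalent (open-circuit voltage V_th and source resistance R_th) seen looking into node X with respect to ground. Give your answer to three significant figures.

Open-circuit (no load on X): V_th = V_in · R2/(R1 + R2) = 4.25 × 44.1/(47.40 + 44.1) = 2.048 V.
Zeroing V_in shorts the top of R1 to ground, so R_th = R1 ‖ R2 = 22.85 kΩ.

V_th ≈ 2.05 V, R_th ≈ 22.8 kΩ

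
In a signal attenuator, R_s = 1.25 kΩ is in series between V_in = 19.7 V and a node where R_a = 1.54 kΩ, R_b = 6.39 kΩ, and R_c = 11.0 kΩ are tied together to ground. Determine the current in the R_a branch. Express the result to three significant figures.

I ≈ 6.03 mA

Combine the parallel branches: R_p = (1/1.54 + 1/6.39 + 1/11.0)⁻¹ = 1.115 kΩ.
Node voltage V_A = V_in · R_p/(R_s + R_p) = 19.7 × 0.4715 = 9.288 V.
I(R_a) = V_A / R_a = 9.288/1.54 = 6.031 mA.
(Check via current divider: I_total = 8.329 mA; share G_k/ΣG = 0.7241 → same result.)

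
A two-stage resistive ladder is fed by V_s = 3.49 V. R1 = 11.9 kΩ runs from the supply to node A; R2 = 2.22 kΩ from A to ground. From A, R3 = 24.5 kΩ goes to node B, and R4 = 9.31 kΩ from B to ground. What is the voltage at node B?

Looking into the second stage from A: R3 + R4 = 33.81 kΩ appears in parallel with R2.
Effective lower resistance at A: R2 ‖ 33.81 = 2.083 kΩ.
V_A = 3.49 × 2.083/(11.9 + 2.083) = 0.5199 V.
Then the unloaded second divider: V_B = V_A × R4/(R3+R4) = 0.5199 × 0.2754 = 0.1432 V.

V_B ≈ 0.143 V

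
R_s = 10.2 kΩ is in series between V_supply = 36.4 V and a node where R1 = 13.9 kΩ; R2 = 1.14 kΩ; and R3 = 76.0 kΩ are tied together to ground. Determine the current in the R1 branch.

Parallel bank: R_p = 1/(1/13.9 + 1/1.14 + 1/76.0) = 1.039 kΩ.
V_A = 36.4 × 1.039/11.24 = 3.366 V.
I(R1) = V_A / R1 = 3.366/13.9 = 0.2421 mA.

I ≈ 0.242 mA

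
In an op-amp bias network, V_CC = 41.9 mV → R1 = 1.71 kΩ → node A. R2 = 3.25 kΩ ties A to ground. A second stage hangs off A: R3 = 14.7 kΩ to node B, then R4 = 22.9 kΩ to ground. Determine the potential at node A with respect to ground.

Looking into the second stage from A: R3 + R4 = 37.60 kΩ appears in parallel with R2.
Effective lower resistance at A: R2 ‖ 37.60 = 2.991 kΩ.
So V_A = 41.9 × 0.6363 = 26.66 mV.

V_A ≈ 26.7 mV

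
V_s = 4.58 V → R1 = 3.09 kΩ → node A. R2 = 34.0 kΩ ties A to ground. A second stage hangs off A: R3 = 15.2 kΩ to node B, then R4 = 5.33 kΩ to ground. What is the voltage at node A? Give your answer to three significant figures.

V_A ≈ 3.69 V

Node A sees R2 in parallel with the series input of stage 2, R3 + R4 = 20.53 kΩ.
R2 ‖ (R3+R4) = 12.80 kΩ.
V_A = 4.58 × 12.80/(3.09 + 12.80) = 3.689 V.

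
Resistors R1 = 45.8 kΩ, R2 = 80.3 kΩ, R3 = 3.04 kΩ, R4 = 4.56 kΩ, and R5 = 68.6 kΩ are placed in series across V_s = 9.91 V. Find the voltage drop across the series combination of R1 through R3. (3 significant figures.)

V ≈ 6.33 V

Total series resistance ΣR = 45.8 + 80.3 + 3.04 + 4.56 + 68.6 = 202.3 kΩ.
R_{R1..R3} = 45.8 + 80.3 + 3.04 = 129.1 kΩ.
V = V_s · R/ΣR = 9.91 × 0.6384 = 6.326 V.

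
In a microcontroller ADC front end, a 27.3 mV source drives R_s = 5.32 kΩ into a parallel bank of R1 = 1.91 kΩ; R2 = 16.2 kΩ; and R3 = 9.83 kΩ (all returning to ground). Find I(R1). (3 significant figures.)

Parallel bank: R_p = 1/(1/1.91 + 1/16.2 + 1/9.83) = 1.456 kΩ.
V_A = 27.3 × 1.456/6.776 = 5.865 mV.
Branch current I = V_A/R1 = 5.865/1.91 = 3.071 µA.
(Check via current divider: I_total = 4.029 µA; share G_k/ΣG = 0.7621 → same result.)

I ≈ 3.07 µA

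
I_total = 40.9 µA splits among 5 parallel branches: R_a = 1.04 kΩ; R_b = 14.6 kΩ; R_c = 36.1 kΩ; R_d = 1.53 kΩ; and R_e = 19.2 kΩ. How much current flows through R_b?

Conductances: ΣG = 1/1.04 + 1/14.6 + 1/36.1 + 1/1.53 + 1/19.2 = 1.763 (1/kΩ).
By the current-divider rule, I = I_total · G_k/ΣG = 40.9 × 0.03884 = 1.589 µA.

I ≈ 1.59 µA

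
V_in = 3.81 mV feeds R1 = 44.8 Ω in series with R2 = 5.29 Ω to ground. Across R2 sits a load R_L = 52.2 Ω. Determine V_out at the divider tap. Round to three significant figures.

V_out ≈ 0.369 mV

The load sits in parallel with R2, giving an effective lower resistance R2' = R2·R_L/(R2+R_L) = 4.803 Ω.
Now apply the divider: V_out = 3.81 × 0.09683 = 0.3689 mV.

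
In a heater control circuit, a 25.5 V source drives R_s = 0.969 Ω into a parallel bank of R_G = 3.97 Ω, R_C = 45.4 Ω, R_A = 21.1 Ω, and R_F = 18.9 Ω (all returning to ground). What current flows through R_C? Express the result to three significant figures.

I ≈ 0.412 A

Parallel bank: R_p = 1/(1/3.97 + 1/45.4 + 1/21.1 + 1/18.9) = 2.672 Ω.
V_A by voltage divider: V_A = 25.5 × 2.672/(0.969 + 2.672) = 18.71 V.
I(R_C) = V_A / R_C = 18.71/45.4 = 0.4122 A.
(Equivalently: I_total = 7.003 A, then current-divider fraction G_k/ΣG = 0.05886.)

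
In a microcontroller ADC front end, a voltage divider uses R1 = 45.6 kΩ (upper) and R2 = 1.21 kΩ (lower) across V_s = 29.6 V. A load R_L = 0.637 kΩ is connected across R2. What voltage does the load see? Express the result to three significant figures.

The load sits in parallel with R2, giving an effective lower resistance R2' = R2·R_L/(R2+R_L) = 0.4173 kΩ.
Now apply the divider: V_out = 29.6 × 0.009069 = 0.2684 V.

V_out ≈ 0.268 V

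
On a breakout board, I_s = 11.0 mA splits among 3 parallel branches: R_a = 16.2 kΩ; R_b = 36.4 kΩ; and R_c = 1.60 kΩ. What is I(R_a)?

I ≈ 0.951 mA

Conductances: ΣG = 1/16.2 + 1/36.4 + 1/1.60 = 0.7142 (1/kΩ).
Current divider: I(R_a) = I_s · G_k/ΣG = 11.0 × (0.06173/0.7142) = 11.0 × 0.08643 = 0.9507 mA.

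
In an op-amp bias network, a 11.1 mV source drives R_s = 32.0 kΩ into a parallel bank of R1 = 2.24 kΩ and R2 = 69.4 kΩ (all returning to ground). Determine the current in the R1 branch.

I ≈ 0.315 µA

Equivalent of the parallel group: R_p = 2.170 kΩ.
V_A by voltage divider: V_A = 11.1 × 2.170/(32.0 + 2.170) = 0.7049 mV.
Branch current I = V_A/R1 = 0.7049/2.24 = 0.3147 µA.
(Check via current divider: I_total = 0.3248 µA; share G_k/ΣG = 0.9687 → same result.)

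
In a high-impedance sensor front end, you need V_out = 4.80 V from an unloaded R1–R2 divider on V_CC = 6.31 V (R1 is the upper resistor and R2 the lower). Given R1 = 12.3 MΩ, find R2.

R2 ≈ 39.1 MΩ

V_out/V_CC = R2/(R1+R2) = 0.7607.
So R2 = R1 · V_out/(V_CC − V_out) = 12.3 × 4.80/(6.31 − 4.80) = 12.3 × 3.179 = 39.10 MΩ.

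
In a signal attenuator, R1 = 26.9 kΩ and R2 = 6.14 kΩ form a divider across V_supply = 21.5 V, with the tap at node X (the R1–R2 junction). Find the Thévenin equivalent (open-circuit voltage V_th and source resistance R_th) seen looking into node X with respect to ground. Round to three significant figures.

V_th ≈ 4.00 V, R_th ≈ 5.00 kΩ

Open-circuit (no load on X): V_th = V_supply · R2/(R1 + R2) = 21.5 × 6.14/(26.90 + 6.14) = 3.995 V.
With V_supply suppressed (replaced by a short), R_th = R1 ‖ R2 = (26.90 × 6.14)/(26.90 + 6.14) = 4.999 kΩ.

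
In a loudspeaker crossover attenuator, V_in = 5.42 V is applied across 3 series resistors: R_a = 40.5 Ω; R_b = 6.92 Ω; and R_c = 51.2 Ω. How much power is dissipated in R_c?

P ≈ 0.155 W

The common current is I = 5.42/98.62 = 0.05496 A.
P = I²R = 0.003020 × 51.2 = 0.1546 W.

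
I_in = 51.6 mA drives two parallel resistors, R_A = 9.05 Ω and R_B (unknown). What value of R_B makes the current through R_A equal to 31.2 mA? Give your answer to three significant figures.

Two-branch current divider: I_A = I_in · R_B/(R_A + R_B).
31.2/51.6 = R_B/(R_A + R_B) → R_B = R_A · (0.6047)/(1 − 0.6047) = 9.05 × 1.529 = 13.84 Ω.

R_B ≈ 13.8 Ω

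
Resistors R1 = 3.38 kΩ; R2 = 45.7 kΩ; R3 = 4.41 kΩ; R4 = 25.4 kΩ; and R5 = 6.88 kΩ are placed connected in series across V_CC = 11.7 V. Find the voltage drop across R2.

V ≈ 6.23 V

ΣR = 3.38 + 45.7 + 4.41 + 25.4 + 6.88 = 85.77 kΩ.
By the voltage-divider rule, V = 11.7 × 45.70/85.77 = 6.234 V.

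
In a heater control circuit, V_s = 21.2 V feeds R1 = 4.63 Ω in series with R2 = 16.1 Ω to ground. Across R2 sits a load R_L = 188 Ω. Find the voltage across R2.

First combine the lower leg with the load: R2 ‖ R_L = 14.83 Ω.
Voltage divider with the loaded lower leg: V_out = 21.2 × 14.83/(4.63 + 14.83) = 21.2 × 0.7621 = 16.16 V.
(Unloaded it would be 16.5 V; the load pulls it down.)

V_out ≈ 16.2 V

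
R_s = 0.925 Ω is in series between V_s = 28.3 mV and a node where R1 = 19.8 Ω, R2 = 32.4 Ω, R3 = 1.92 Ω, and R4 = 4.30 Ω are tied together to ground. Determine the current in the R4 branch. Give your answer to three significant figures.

I ≈ 3.71 mA

Parallel bank: R_p = 1/(1/19.8 + 1/32.4 + 1/1.92 + 1/4.30) = 1.198 Ω.
V_A by voltage divider: V_A = 28.3 × 1.198/(0.925 + 1.198) = 15.97 mV.
I(R4) = V_A / R4 = 15.97/4.30 = 3.714 mA.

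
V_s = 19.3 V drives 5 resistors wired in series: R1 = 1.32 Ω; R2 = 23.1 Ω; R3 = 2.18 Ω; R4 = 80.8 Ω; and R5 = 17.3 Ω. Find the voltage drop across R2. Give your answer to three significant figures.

Series total: ΣR = 1.32 + 23.1 + 2.18 + 80.8 + 17.3 = 124.7 Ω.
Voltage divider: V = V_s · (23.10 / 124.7) = 19.3 × 0.1852 = 3.575 V.

V ≈ 3.58 V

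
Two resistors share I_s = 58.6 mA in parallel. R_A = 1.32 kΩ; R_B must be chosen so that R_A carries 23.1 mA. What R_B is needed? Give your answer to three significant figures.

Two-branch current divider: I_A = I_s · R_B/(R_A + R_B).
23.1/58.6 = R_B/(R_A + R_B) → R_B = R_A · (0.3942)/(1 − 0.3942) = 1.32 × 0.6507 = 0.8589 kΩ.

R_B ≈ 0.859 kΩ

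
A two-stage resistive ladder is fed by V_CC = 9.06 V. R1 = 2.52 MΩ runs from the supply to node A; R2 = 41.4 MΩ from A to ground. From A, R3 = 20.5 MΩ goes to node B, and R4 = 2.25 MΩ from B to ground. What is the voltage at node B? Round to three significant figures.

V_B ≈ 0.765 V

Looking into the second stage from A: R3 + R4 = 22.75 MΩ appears in parallel with R2.
Effective lower resistance at A: R2 ‖ 22.75 = 14.68 MΩ.
First divider: V_A = V_CC · 14.68/(2.52 + 14.68) = 7.733 V.
V_B = V_A × 0.09890 = 0.7648 V.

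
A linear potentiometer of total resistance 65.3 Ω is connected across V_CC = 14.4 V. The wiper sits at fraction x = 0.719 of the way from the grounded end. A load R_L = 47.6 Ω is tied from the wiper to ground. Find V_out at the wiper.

Split the track: R_lower = x·R_p = 46.95 Ω, R_upper = (1−x)·R_p = 18.35 Ω.
(x·R_p) ‖ R_L = 23.64 Ω.
Then V_out = V_CC · 23.64/(18.35 + 23.64) = 8.107 V.

V_out ≈ 8.11 V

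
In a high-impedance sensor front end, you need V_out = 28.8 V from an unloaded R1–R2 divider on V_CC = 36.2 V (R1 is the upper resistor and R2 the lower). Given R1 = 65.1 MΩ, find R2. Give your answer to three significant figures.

R2 ≈ 253 MΩ

The divider ratio is R2/(R1+R2) = 28.8/36.2 = 0.7956.
So R2 = R1 · V_out/(V_CC − V_out) = 65.1 × 28.8/(36.2 − 28.8) = 65.1 × 3.892 = 253.4 MΩ.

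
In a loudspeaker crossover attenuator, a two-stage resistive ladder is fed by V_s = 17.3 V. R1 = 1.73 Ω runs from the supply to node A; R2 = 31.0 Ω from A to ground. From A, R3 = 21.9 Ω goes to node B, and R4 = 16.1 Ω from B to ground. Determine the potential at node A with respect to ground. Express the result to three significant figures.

Node A sees R2 in parallel with the series input of stage 2, R3 + R4 = 38.00 Ω.
R2 ‖ (R3+R4) = 17.07 Ω.
V_A = 17.3 × 17.07/(1.73 + 17.07) = 15.71 V.

V_A ≈ 15.7 V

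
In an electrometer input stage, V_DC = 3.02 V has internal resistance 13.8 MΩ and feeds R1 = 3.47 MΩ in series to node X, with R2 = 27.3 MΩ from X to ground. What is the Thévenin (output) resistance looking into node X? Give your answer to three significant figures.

R_th ≈ 10.6 MΩ

R1' = 13.8 + 3.47 = 17.27 MΩ (source resistance + R1).
Zeroing V_DC shorts the top of R1' to ground, so R_th = R1' ‖ R2 = 10.58 MΩ.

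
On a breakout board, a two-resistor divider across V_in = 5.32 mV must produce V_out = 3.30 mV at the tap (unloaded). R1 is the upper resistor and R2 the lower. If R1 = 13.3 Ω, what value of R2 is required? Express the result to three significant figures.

The divider ratio is R2/(R1+R2) = 3.30/5.32 = 0.6203.
R2 = R1 · 0.6203/(1 − 0.6203) = 21.73 Ω.

R2 ≈ 21.7 Ω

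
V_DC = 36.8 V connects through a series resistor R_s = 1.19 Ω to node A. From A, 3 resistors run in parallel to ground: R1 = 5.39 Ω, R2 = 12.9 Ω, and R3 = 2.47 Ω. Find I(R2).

Equivalent of the parallel group: R_p = 1.497 Ω.
V_A by voltage divider: V_A = 36.8 × 1.497/(1.19 + 1.497) = 20.50 V.
Branch current I = V_A/R2 = 20.50/12.9 = 1.589 A.
(Check via current divider: I_total = 13.69 A; share G_k/ΣG = 0.1161 → same result.)

I ≈ 1.59 A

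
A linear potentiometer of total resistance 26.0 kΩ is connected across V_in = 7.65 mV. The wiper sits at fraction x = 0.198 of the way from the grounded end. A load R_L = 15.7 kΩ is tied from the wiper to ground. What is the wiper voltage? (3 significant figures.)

Lower segment x·R_p = 5.148 kΩ; upper segment (1−x)·R_p = 20.85 kΩ.
Lower segment in parallel with the load: 5.148 ‖ 15.7 = 3.877 kΩ.
Then V_out = V_in · 3.877/(20.85 + 3.877) = 1.199 mV.
(Unloaded: V_out = x·V_in = 1.51 mV.)

V_out ≈ 1.20 mV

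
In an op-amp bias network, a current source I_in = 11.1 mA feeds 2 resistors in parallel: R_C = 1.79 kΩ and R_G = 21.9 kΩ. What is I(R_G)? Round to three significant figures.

With just two branches, the current splits inversely with resistance.
I(R_G) = 11.1 × 1.79/(1.79 + 21.9) = 11.1 × 0.07556 = 0.8387 mA.

I ≈ 0.839 mA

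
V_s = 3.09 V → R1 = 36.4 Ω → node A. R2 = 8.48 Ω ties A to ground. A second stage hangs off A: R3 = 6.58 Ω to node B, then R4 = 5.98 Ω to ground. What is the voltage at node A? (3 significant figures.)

Looking into the second stage from A: R3 + R4 = 12.56 Ω appears in parallel with R2.
Effective lower resistance at A: R2 ‖ 12.56 = 5.062 Ω.
So V_A = 3.09 × 0.1221 = 0.3773 V.

V_A ≈ 0.377 V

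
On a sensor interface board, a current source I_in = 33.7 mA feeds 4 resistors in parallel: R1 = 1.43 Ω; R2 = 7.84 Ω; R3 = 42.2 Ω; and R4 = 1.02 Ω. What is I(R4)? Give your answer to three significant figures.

Conductances: ΣG = 1/1.43 + 1/7.84 + 1/42.2 + 1/1.02 = 1.831 (1/Ω).
By the current-divider rule, I = I_in · G_k/ΣG = 33.7 × 0.5355 = 18.04 mA.

I ≈ 18.0 mA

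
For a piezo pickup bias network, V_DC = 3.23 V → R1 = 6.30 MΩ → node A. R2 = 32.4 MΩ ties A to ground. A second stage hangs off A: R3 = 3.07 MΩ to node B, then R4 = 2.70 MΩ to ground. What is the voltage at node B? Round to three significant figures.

V_B ≈ 0.661 V

The second stage (R3 + R4 = 5.770 MΩ) loads node A in parallel with R2.
Effective lower resistance at A: R2 ‖ 5.770 = 4.898 MΩ.
V_A = 3.23 × 4.898/(6.30 + 4.898) = 1.413 V.
Stage 2 is unloaded, so V_B = V_A · R4/(R3+R4) = 1.413 × 2.70/5.770 = 0.6611 V.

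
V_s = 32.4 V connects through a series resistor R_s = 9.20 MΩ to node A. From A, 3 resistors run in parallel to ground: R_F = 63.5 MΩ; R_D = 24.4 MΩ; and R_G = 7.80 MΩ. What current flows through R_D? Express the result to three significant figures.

I ≈ 0.492 µA

Equivalent of the parallel group: R_p = 5.407 MΩ.
V_A = 32.4 × 5.407/14.61 = 11.99 V.
Branch current I = V_A/R_D = 11.99/24.4 = 0.4915 µA.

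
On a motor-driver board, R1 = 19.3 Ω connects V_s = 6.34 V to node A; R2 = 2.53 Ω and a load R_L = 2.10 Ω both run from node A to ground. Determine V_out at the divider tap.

V_out ≈ 0.356 V

The load sits in parallel with R2, giving an effective lower resistance R2' = R2·R_L/(R2+R_L) = 1.148 Ω.
Then V_out = V_s · R2'/(R1 + R2') = 6.34 × 1.148/20.45 = 0.3558 V.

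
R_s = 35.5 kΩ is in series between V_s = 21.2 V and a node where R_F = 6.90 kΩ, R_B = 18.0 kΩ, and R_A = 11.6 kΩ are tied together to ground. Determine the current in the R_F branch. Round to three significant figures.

Equivalent of the parallel group: R_p = 3.488 kΩ.
V_A = 21.2 × 3.488/38.99 = 1.897 V.
Branch current I = V_A/R_F = 1.897/6.90 = 0.2749 mA.

I ≈ 0.275 mA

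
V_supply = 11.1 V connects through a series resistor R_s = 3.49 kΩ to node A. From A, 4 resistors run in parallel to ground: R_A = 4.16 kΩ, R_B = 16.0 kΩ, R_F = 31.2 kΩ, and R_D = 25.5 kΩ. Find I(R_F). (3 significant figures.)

Parallel bank: R_p = 1/(1/4.16 + 1/16.0 + 1/31.2 + 1/25.5) = 2.673 kΩ.
V_A = 11.1 × 2.673/6.163 = 4.814 V.
I(R_F) = V_A / R_F = 4.814/31.2 = 0.1543 mA.

I ≈ 0.154 mA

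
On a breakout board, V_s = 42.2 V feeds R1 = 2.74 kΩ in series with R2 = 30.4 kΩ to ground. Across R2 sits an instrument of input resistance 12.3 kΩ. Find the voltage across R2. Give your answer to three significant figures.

The load sits in parallel with R2, giving an effective lower resistance R2' = R2·R_L/(R2+R_L) = 8.757 kΩ.
Then V_out = V_s · R2'/(R1 + R2') = 42.2 × 8.757/11.50 = 32.14 V.
(Unloaded it would be 38.7 V; the load pulls it down.)

V_out ≈ 32.1 V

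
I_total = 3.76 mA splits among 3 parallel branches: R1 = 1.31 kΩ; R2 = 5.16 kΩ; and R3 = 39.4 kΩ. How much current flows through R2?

I ≈ 0.742 mA

Total conductance ΣG = 1/1.31 + 1/5.16 + 1/39.4 = 0.9825 (units of 1/kΩ).
By the current-divider rule, I = I_total · G_k/ΣG = 3.76 × 0.1972 = 0.7416 mA.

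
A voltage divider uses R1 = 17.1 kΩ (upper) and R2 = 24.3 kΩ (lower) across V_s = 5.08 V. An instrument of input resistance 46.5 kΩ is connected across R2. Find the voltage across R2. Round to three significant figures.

First combine the lower leg with the load: R2 ‖ R_L = 15.96 kΩ.
Now apply the divider: V_out = 5.08 × 0.4828 = 2.452 V.
(Unloaded it would be 2.98 V; the load pulls it down.)

V_out ≈ 2.45 V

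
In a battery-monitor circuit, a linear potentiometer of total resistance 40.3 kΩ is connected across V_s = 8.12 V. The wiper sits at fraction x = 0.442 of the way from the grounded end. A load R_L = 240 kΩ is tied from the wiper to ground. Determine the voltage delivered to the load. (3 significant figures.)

The pot divides into 22.49 kΩ above the wiper and 17.81 kΩ below.
Lower segment in parallel with the load: 17.81 ‖ 240 = 16.58 kΩ.
Loaded-divider output: V_out = 8.12 × 0.4244 = 3.446 V.

V_out ≈ 3.45 V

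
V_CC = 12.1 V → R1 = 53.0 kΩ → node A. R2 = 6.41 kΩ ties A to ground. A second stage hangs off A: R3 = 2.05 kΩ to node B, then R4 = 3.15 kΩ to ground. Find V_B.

V_B ≈ 0.377 V

The second stage (R3 + R4 = 5.200 kΩ) loads node A in parallel with R2.
R2 ‖ (R3+R4) = 2.871 kΩ.
So V_A = 12.1 × 0.05139 = 0.6218 V.
Then the unloaded second divider: V_B = V_A × R4/(R3+R4) = 0.6218 × 0.6058 = 0.3766 V.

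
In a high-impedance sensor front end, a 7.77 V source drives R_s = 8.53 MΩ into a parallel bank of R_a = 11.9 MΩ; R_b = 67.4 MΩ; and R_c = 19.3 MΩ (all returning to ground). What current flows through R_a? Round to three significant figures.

Combine the parallel branches: R_p = (1/11.9 + 1/67.4 + 1/19.3)⁻¹ = 6.636 MΩ.
V_A by voltage divider: V_A = 7.77 × 6.636/(8.53 + 6.636) = 3.400 V.
Branch current I = V_A/R_a = 3.400/11.9 = 0.2857 µA.

I ≈ 0.286 µA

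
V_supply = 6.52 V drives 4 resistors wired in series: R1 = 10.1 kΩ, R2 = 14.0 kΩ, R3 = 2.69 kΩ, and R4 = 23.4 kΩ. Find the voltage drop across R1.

Series total: ΣR = 10.1 + 14.0 + 2.69 + 23.4 = 50.19 kΩ.
By the voltage-divider rule, V = 6.52 × 10.10/50.19 = 1.312 V.

V ≈ 1.31 V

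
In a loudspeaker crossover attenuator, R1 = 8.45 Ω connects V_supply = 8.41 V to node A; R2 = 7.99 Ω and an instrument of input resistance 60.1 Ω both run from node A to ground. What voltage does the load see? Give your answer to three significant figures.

V_out ≈ 3.83 V

R2 ‖ R_L = (7.99 × 60.1)/(7.99 + 60.1) = 7.052 Ω.
Now apply the divider: V_out = 8.41 × 0.4549 = 3.826 V.
(Unloaded it would be 4.09 V; the load pulls it down.)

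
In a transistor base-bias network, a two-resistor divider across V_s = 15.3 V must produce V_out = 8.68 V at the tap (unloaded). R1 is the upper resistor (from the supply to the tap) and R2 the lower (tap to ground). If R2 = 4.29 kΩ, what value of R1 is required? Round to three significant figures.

R1 ≈ 3.27 kΩ

The divider ratio is R2/(R1+R2) = 8.68/15.3 = 0.5673.
So R1 = R2 · (V_s/V_out − 1) = 4.29 × (15.3/8.68 − 1) = 4.29 × 0.7627 = 3.272 kΩ.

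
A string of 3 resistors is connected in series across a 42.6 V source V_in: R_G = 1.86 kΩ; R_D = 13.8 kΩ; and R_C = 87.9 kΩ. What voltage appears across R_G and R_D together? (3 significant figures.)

V ≈ 6.44 V

Series total: ΣR = 1.86 + 13.8 + 87.9 = 103.6 kΩ.
R_{R_G..R_D} = 1.86 + 13.8 = 15.66 kΩ.
By the voltage-divider rule, V = 42.6 × 15.66/103.6 = 6.442 V.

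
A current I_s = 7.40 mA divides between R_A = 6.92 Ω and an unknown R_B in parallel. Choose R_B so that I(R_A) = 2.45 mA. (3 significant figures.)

R_B ≈ 3.43 Ω

In a two-way split, I_A/I_s = R_B/(R_A + R_B).
With f = 0.3311, R_B = R_A · f/(1−f) = 6.92 × 0.4949 = 3.425 Ω.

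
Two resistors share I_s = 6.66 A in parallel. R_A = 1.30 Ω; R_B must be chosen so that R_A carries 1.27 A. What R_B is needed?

R_B ≈ 0.306 Ω

In a two-way split, I_A/I_s = R_B/(R_A + R_B).
With f = 0.1907, R_B = R_A · f/(1−f) = 1.30 × 0.2356 = 0.3063 Ω.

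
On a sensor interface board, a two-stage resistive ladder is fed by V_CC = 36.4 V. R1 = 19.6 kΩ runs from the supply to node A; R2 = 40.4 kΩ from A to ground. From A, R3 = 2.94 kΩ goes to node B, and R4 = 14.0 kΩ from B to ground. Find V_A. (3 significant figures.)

V_A ≈ 13.8 V

Looking into the second stage from A: R3 + R4 = 16.94 kΩ appears in parallel with R2.
Effective lower resistance at A: R2 ‖ 16.94 = 11.94 kΩ.
So V_A = 36.4 × 0.3785 = 13.78 V.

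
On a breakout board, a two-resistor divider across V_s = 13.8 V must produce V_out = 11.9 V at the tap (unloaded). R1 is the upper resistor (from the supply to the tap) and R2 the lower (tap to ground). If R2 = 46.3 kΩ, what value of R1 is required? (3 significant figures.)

Required fraction k = V_out/V_s = 0.8623.
So R1 = R2 · (V_s/V_out − 1) = 46.3 × (13.8/11.9 − 1) = 46.3 × 0.1597 = 7.392 kΩ.

R1 ≈ 7.39 kΩ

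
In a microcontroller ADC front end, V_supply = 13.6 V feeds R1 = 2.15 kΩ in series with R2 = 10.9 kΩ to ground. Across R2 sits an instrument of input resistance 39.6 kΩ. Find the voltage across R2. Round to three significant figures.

R2 ‖ R_L = (10.9 × 39.6)/(10.9 + 39.6) = 8.547 kΩ.
Now apply the divider: V_out = 13.6 × 0.7990 = 10.87 V.
(Unloaded it would be 11.4 V; the load pulls it down.)

V_out ≈ 10.9 V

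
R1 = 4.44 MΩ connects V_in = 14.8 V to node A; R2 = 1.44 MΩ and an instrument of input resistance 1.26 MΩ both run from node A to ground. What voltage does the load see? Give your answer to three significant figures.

V_out ≈ 1.95 V

First combine the lower leg with the load: R2 ‖ R_L = 0.6720 MΩ.
Voltage divider with the loaded lower leg: V_out = 14.8 × 0.6720/(4.44 + 0.6720) = 14.8 × 0.1315 = 1.946 V.
(Unloaded it would be 3.62 V; the load pulls it down.)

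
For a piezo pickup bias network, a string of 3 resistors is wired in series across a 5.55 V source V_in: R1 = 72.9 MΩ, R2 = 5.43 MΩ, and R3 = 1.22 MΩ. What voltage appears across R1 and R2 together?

V ≈ 5.46 V

Total series resistance ΣR = 72.9 + 5.43 + 1.22 = 79.55 MΩ.
R_{R1..R2} = 72.9 + 5.43 = 78.33 MΩ.
V = V_in · R/ΣR = 5.55 × 0.9847 = 5.465 V.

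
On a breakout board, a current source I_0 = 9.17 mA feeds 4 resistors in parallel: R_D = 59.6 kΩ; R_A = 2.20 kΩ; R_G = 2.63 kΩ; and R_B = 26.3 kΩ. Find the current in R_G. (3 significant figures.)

ΣG = 1/59.6 + 1/2.20 + 1/2.63 + 1/26.3 = 0.8896.
By the current-divider rule, I = I_0 · G_k/ΣG = 9.17 × 0.4274 = 3.920 mA.

I ≈ 3.92 mA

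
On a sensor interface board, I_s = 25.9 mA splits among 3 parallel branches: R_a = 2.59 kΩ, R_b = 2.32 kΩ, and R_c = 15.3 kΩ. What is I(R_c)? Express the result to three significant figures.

I ≈ 1.92 mA

Total conductance ΣG = 1/2.59 + 1/2.32 + 1/15.3 = 0.8825 (units of 1/kΩ).
R_c takes the fraction G_k/ΣG = 0.06536/0.8825 = 0.07406, so I = 25.9 × 0.07406 = 1.918 mA.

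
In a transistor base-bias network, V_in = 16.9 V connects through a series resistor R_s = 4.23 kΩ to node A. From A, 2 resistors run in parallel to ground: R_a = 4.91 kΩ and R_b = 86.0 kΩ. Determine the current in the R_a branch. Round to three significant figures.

I ≈ 1.80 mA

Equivalent of the parallel group: R_p = 4.645 kΩ.
Node voltage V_A = V_in · R_p/(R_s + R_p) = 16.9 × 0.5234 = 8.845 V.
Branch current I = V_A/R_a = 8.845/4.91 = 1.801 mA.
(Equivalently: I_total = 1.904 mA, then current-divider fraction G_k/ΣG = 0.9460.)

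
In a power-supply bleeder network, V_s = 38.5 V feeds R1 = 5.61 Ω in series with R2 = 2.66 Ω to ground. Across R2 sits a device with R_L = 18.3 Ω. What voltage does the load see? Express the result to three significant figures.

R2 ‖ R_L = (2.66 × 18.3)/(2.66 + 18.3) = 2.322 Ω.
Then V_out = V_s · R2'/(R1 + R2') = 38.5 × 2.322/7.932 = 11.27 V.

V_out ≈ 11.3 V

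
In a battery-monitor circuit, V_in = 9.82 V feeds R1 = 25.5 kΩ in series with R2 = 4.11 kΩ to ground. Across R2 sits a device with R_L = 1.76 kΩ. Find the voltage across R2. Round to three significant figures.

V_out ≈ 0.453 V

The load sits in parallel with R2, giving an effective lower resistance R2' = R2·R_L/(R2+R_L) = 1.232 kΩ.
Voltage divider with the loaded lower leg: V_out = 9.82 × 1.232/(25.5 + 1.232) = 9.82 × 0.04610 = 0.4527 V.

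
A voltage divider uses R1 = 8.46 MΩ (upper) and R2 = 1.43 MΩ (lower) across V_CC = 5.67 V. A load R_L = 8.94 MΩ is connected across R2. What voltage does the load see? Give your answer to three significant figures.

The load sits in parallel with R2, giving an effective lower resistance R2' = R2·R_L/(R2+R_L) = 1.233 MΩ.
Voltage divider with the loaded lower leg: V_out = 5.67 × 1.233/(8.46 + 1.233) = 5.67 × 0.1272 = 0.7212 V.

V_out ≈ 0.721 V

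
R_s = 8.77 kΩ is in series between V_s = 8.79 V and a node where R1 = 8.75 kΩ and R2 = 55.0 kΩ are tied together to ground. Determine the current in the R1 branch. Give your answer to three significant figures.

I ≈ 0.465 mA

Equivalent of the parallel group: R_p = 7.549 kΩ.
V_A = 8.79 × 7.549/16.32 = 4.066 V.
Branch current I = V_A/R1 = 4.066/8.75 = 0.4647 mA.
(Check via current divider: I_total = 0.5386 mA; share G_k/ΣG = 0.8627 → same result.)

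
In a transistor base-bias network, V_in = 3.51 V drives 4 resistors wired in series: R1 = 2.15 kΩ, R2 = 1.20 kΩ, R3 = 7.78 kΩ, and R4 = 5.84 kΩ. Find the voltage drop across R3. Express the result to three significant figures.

Series total: ΣR = 2.15 + 1.20 + 7.78 + 5.84 = 16.97 kΩ.
By the voltage-divider rule, V = 3.51 × 7.780/16.97 = 1.609 V.

V ≈ 1.61 V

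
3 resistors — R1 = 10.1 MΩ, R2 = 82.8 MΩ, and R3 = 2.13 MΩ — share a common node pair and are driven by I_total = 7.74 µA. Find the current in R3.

I ≈ 6.26 µA

Total conductance ΣG = 1/10.1 + 1/82.8 + 1/2.13 = 0.5806 (units of 1/MΩ).
R3 takes the fraction G_k/ΣG = 0.4695/0.5806 = 0.8087, so I = 7.74 × 0.8087 = 6.259 µA.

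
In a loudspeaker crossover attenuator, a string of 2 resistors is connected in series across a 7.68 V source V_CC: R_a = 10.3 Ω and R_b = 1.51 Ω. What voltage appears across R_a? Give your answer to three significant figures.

V ≈ 6.70 V

Series total: ΣR = 10.3 + 1.51 = 11.81 Ω.
By the voltage-divider rule, V = 7.68 × 10.30/11.81 = 6.698 V.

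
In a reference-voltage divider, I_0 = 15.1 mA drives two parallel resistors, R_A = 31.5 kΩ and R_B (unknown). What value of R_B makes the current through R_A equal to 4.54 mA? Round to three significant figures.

In a two-way split, I_A/I_0 = R_B/(R_A + R_B).
With f = 0.3007, R_B = R_A · f/(1−f) = 31.5 × 0.4299 = 13.54 kΩ.

R_B ≈ 13.5 kΩ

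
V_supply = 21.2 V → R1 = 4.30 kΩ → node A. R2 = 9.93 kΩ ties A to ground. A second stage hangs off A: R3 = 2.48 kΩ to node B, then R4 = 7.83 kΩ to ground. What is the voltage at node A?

The second stage (R3 + R4 = 10.31 kΩ) loads node A in parallel with R2.
Effective lower resistance at A: R2 ‖ 10.31 = 5.058 kΩ.
V_A = 21.2 × 5.058/(4.30 + 5.058) = 11.46 V.

V_A ≈ 11.5 V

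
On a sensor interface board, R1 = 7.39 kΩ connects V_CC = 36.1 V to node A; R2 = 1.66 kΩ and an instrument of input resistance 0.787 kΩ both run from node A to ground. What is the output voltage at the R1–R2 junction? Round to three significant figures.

V_out ≈ 2.43 V

R2 ‖ R_L = (1.66 × 0.787)/(1.66 + 0.787) = 0.5339 kΩ.
Voltage divider with the loaded lower leg: V_out = 36.1 × 0.5339/(7.39 + 0.5339) = 36.1 × 0.06738 = 2.432 V.
(Unloaded it would be 6.62 V; the load pulls it down.)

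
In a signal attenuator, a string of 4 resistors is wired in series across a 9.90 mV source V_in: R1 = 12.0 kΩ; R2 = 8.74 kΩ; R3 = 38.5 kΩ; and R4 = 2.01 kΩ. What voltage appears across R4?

V ≈ 0.325 mV

Total series resistance ΣR = 12.0 + 8.74 + 38.5 + 2.01 = 61.25 kΩ.
By the voltage-divider rule, V = 9.90 × 2.010/61.25 = 0.3249 mV.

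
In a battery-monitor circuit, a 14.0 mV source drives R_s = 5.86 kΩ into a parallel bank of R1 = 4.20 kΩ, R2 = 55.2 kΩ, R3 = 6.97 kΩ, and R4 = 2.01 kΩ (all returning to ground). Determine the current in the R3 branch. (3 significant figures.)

I ≈ 0.321 µA

Combine the parallel branches: R_p = (1/4.20 + 1/55.2 + 1/6.97 + 1/2.01)⁻¹ = 1.115 kΩ.
V_A by voltage divider: V_A = 14.0 × 1.115/(5.86 + 1.115) = 2.237 mV.
I(R3) = V_A / R3 = 2.237/6.97 = 0.3210 µA.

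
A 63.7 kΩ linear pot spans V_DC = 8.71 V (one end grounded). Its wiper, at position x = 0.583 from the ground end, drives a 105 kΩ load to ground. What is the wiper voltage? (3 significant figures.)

V_out ≈ 4.43 V

Lower segment x·R_p = 37.14 kΩ; upper segment (1−x)·R_p = 26.56 kΩ.
Lower segment in parallel with the load: 37.14 ‖ 105 = 27.43 kΩ.
Loaded-divider output: V_out = 8.71 × 0.5081 = 4.425 V.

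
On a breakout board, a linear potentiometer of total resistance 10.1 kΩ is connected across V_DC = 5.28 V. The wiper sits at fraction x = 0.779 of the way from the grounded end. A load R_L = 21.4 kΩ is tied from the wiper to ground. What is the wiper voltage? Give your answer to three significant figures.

Split the track: R_lower = x·R_p = 7.868 kΩ, R_upper = (1−x)·R_p = 2.232 kΩ.
(x·R_p) ‖ R_L = 5.753 kΩ.
Then V_out = V_DC · 5.753/(2.232 + 5.753) = 3.804 V.

V_out ≈ 3.80 V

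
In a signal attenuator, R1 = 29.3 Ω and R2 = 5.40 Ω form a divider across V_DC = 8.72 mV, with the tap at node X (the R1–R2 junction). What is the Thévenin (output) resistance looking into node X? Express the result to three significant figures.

Zeroing V_DC shorts the top of R1 to ground, so R_th = R1 ‖ R2 = 4.560 Ω.

R_th ≈ 4.56 Ω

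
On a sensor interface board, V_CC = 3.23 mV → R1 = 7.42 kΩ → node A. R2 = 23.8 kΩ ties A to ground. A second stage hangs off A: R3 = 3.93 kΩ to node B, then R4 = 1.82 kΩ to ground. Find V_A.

V_A ≈ 1.24 mV

The second stage (R3 + R4 = 5.750 kΩ) loads node A in parallel with R2.
Effective lower resistance at A: R2 ‖ 5.750 = 4.631 kΩ.
V_A = 3.23 × 4.631/(7.42 + 4.631) = 1.241 mV.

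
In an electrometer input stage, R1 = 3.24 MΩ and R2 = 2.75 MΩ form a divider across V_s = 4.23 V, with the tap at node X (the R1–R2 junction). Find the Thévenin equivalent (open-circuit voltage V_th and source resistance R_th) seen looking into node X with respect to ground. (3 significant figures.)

V_th is the unloaded tap voltage: V_s · R2/(R1+R2) = 4.23 × 0.4591 = 1.942 V.
With V_s suppressed (replaced by a short), R_th = R1 ‖ R2 = (3.240 × 2.75)/(3.240 + 2.75) = 1.487 MΩ.

V_th ≈ 1.94 V, R_th ≈ 1.49 MΩ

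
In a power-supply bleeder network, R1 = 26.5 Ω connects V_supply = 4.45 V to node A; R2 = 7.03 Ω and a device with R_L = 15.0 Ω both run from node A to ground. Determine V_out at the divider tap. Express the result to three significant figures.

V_out ≈ 0.681 V

First combine the lower leg with the load: R2 ‖ R_L = 4.787 Ω.
Now apply the divider: V_out = 4.45 × 0.1530 = 0.6808 V.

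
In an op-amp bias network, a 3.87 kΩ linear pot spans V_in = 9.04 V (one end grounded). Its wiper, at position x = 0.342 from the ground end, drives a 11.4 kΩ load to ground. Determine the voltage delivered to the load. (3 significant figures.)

Split the track: R_lower = x·R_p = 1.324 kΩ, R_upper = (1−x)·R_p = 2.546 kΩ.
Lower segment in parallel with the load: 1.324 ‖ 11.4 = 1.186 kΩ.
Then V_out = V_in · 1.186/(2.546 + 1.186) = 2.872 V.

V_out ≈ 2.87 V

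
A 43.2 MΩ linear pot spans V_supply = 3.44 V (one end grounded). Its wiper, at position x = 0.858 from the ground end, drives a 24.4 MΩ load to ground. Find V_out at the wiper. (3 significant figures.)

The pot divides into 6.134 MΩ above the wiper and 37.07 MΩ below.
(x·R_p) ‖ R_L = 14.71 MΩ.
Then V_out = V_supply · 14.71/(6.134 + 14.71) = 2.428 V.

V_out ≈ 2.43 V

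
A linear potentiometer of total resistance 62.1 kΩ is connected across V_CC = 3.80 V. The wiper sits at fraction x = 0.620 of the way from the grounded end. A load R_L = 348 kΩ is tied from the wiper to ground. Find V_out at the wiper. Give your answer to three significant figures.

V_out ≈ 2.26 V

The pot divides into 23.60 kΩ above the wiper and 38.50 kΩ below.
Lower segment in parallel with the load: 38.50 ‖ 348 = 34.67 kΩ.
Then V_out = V_CC · 34.67/(23.60 + 34.67) = 2.261 V.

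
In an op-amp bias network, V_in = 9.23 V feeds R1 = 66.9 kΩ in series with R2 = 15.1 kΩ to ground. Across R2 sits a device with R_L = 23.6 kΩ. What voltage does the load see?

V_out ≈ 1.12 V

The load sits in parallel with R2, giving an effective lower resistance R2' = R2·R_L/(R2+R_L) = 9.208 kΩ.
Voltage divider with the loaded lower leg: V_out = 9.23 × 9.208/(66.9 + 9.208) = 9.23 × 0.1210 = 1.117 V.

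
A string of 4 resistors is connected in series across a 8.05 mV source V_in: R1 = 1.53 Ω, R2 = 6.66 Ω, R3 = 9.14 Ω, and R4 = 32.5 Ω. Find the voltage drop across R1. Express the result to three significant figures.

Series total: ΣR = 1.53 + 6.66 + 9.14 + 32.5 = 49.83 Ω.
V = V_in · R/ΣR = 8.05 × 0.03070 = 0.2472 mV.

V ≈ 0.247 mV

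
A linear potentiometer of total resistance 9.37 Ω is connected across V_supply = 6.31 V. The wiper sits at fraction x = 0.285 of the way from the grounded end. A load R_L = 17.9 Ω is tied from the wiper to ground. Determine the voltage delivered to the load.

The pot divides into 6.700 Ω above the wiper and 2.670 Ω below.
(x·R_p) ‖ R_L = 2.324 Ω.
Loaded-divider output: V_out = 6.31 × 0.2575 = 1.625 V.

V_out ≈ 1.63 V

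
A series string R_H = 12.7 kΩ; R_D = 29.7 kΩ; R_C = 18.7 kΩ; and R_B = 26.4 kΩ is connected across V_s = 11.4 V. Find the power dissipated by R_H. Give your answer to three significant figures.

The common current is I = 11.4/87.50 = 0.1303 mA.
V(R_H) = I·R = 1.655 V; P = V·I = 1.655 × 0.1303 = 0.2156 mW.

P ≈ 0.216 mW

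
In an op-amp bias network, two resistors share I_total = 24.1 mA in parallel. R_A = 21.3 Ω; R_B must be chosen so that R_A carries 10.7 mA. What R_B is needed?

R_B ≈ 17.0 Ω

The fraction through R_A equals R_B/(R_A+R_B).
With f = 0.4440, R_B = R_A · f/(1−f) = 21.3 × 0.7985 = 17.01 Ω.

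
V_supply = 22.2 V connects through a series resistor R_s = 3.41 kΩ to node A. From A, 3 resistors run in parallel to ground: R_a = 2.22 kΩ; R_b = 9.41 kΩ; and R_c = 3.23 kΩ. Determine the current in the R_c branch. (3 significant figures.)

I ≈ 1.74 mA

Combine the parallel branches: R_p = (1/2.22 + 1/9.41 + 1/3.23)⁻¹ = 1.154 kΩ.
V_A = 22.2 × 1.154/4.564 = 5.614 V.
Branch current I = V_A/R_c = 5.614/3.23 = 1.738 mA.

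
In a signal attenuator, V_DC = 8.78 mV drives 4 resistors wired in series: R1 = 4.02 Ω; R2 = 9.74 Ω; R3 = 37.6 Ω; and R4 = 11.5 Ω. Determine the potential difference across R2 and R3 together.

Series total: ΣR = 4.02 + 9.74 + 37.6 + 11.5 = 62.86 Ω.
R_{R2..R3} = 9.74 + 37.6 = 47.34 Ω.
By the voltage-divider rule, V = 8.78 × 47.34/62.86 = 6.612 mV.

V ≈ 6.61 mV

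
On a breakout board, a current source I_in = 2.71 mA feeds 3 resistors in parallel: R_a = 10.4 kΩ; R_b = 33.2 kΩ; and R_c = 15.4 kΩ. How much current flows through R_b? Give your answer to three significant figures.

I ≈ 0.427 mA

Total conductance ΣG = 1/10.4 + 1/33.2 + 1/15.4 = 0.1912 (units of 1/kΩ).
By the current-divider rule, I = I_in · G_k/ΣG = 2.71 × 0.1575 = 0.4269 mA.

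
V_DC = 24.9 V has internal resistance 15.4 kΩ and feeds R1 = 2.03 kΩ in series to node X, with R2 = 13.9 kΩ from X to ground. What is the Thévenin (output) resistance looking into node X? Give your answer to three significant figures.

R1' = 15.4 + 2.03 = 17.43 kΩ (source resistance + R1).
Zeroing V_DC shorts the top of R1' to ground, so R_th = R1' ‖ R2 = 7.733 kΩ.

R_th ≈ 7.73 kΩ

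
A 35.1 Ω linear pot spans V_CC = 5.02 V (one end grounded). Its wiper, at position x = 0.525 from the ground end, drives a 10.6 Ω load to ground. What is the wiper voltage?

The pot divides into 16.67 Ω above the wiper and 18.43 Ω below.
(x·R_p) ‖ R_L = 6.729 Ω.
Loaded-divider output: V_out = 5.02 × 0.2876 = 1.444 V.
(Unloaded: V_out = x·V_CC = 2.64 V.)

V_out ≈ 1.44 V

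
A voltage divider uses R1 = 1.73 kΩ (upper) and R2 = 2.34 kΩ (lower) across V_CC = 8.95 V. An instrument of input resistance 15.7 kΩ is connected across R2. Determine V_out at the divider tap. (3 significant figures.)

V_out ≈ 4.84 V

R2 ‖ R_L = (2.34 × 15.7)/(2.34 + 15.7) = 2.036 kΩ.
Now apply the divider: V_out = 8.95 × 0.5407 = 4.839 V.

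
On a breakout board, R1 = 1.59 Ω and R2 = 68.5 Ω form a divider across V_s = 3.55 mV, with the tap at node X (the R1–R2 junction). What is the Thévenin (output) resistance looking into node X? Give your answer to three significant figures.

With V_s suppressed (replaced by a short), R_th = R1 ‖ R2 = (1.590 × 68.5)/(1.590 + 68.5) = 1.554 Ω.

R_th ≈ 1.55 Ω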